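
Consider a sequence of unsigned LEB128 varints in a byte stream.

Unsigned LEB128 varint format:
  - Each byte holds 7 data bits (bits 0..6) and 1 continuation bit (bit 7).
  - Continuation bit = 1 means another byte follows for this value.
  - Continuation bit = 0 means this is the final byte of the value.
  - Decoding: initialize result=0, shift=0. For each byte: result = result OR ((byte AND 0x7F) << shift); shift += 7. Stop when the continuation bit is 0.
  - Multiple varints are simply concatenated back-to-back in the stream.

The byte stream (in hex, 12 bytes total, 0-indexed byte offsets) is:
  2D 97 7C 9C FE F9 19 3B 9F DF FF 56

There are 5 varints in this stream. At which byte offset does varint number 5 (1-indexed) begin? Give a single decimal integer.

  byte[0]=0x2D cont=0 payload=0x2D=45: acc |= 45<<0 -> acc=45 shift=7 [end]
Varint 1: bytes[0:1] = 2D -> value 45 (1 byte(s))
  byte[1]=0x97 cont=1 payload=0x17=23: acc |= 23<<0 -> acc=23 shift=7
  byte[2]=0x7C cont=0 payload=0x7C=124: acc |= 124<<7 -> acc=15895 shift=14 [end]
Varint 2: bytes[1:3] = 97 7C -> value 15895 (2 byte(s))
  byte[3]=0x9C cont=1 payload=0x1C=28: acc |= 28<<0 -> acc=28 shift=7
  byte[4]=0xFE cont=1 payload=0x7E=126: acc |= 126<<7 -> acc=16156 shift=14
  byte[5]=0xF9 cont=1 payload=0x79=121: acc |= 121<<14 -> acc=1998620 shift=21
  byte[6]=0x19 cont=0 payload=0x19=25: acc |= 25<<21 -> acc=54427420 shift=28 [end]
Varint 3: bytes[3:7] = 9C FE F9 19 -> value 54427420 (4 byte(s))
  byte[7]=0x3B cont=0 payload=0x3B=59: acc |= 59<<0 -> acc=59 shift=7 [end]
Varint 4: bytes[7:8] = 3B -> value 59 (1 byte(s))
  byte[8]=0x9F cont=1 payload=0x1F=31: acc |= 31<<0 -> acc=31 shift=7
  byte[9]=0xDF cont=1 payload=0x5F=95: acc |= 95<<7 -> acc=12191 shift=14
  byte[10]=0xFF cont=1 payload=0x7F=127: acc |= 127<<14 -> acc=2092959 shift=21
  byte[11]=0x56 cont=0 payload=0x56=86: acc |= 86<<21 -> acc=182448031 shift=28 [end]
Varint 5: bytes[8:12] = 9F DF FF 56 -> value 182448031 (4 byte(s))

Answer: 8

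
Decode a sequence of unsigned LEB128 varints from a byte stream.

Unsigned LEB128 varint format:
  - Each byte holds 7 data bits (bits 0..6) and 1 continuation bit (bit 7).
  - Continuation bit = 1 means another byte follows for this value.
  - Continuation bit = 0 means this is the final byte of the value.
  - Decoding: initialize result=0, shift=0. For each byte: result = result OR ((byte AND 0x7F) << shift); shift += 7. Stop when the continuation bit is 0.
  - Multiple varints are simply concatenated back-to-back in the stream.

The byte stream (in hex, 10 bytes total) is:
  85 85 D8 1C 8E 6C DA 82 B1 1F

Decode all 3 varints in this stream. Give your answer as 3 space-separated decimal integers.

Answer: 60162693 13838 65814874

Derivation:
  byte[0]=0x85 cont=1 payload=0x05=5: acc |= 5<<0 -> acc=5 shift=7
  byte[1]=0x85 cont=1 payload=0x05=5: acc |= 5<<7 -> acc=645 shift=14
  byte[2]=0xD8 cont=1 payload=0x58=88: acc |= 88<<14 -> acc=1442437 shift=21
  byte[3]=0x1C cont=0 payload=0x1C=28: acc |= 28<<21 -> acc=60162693 shift=28 [end]
Varint 1: bytes[0:4] = 85 85 D8 1C -> value 60162693 (4 byte(s))
  byte[4]=0x8E cont=1 payload=0x0E=14: acc |= 14<<0 -> acc=14 shift=7
  byte[5]=0x6C cont=0 payload=0x6C=108: acc |= 108<<7 -> acc=13838 shift=14 [end]
Varint 2: bytes[4:6] = 8E 6C -> value 13838 (2 byte(s))
  byte[6]=0xDA cont=1 payload=0x5A=90: acc |= 90<<0 -> acc=90 shift=7
  byte[7]=0x82 cont=1 payload=0x02=2: acc |= 2<<7 -> acc=346 shift=14
  byte[8]=0xB1 cont=1 payload=0x31=49: acc |= 49<<14 -> acc=803162 shift=21
  byte[9]=0x1F cont=0 payload=0x1F=31: acc |= 31<<21 -> acc=65814874 shift=28 [end]
Varint 3: bytes[6:10] = DA 82 B1 1F -> value 65814874 (4 byte(s))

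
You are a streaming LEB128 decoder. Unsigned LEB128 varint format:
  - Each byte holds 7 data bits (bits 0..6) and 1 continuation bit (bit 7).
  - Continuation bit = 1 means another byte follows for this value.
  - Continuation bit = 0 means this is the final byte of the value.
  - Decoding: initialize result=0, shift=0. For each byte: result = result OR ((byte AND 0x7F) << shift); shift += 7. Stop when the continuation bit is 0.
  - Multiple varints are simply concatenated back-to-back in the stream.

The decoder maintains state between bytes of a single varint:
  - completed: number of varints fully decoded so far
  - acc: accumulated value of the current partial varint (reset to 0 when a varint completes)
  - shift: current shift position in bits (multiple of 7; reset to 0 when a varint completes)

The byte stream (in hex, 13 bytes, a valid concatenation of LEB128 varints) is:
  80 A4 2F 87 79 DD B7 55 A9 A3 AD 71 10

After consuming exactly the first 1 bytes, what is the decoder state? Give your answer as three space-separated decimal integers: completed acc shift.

byte[0]=0x80 cont=1 payload=0x00: acc |= 0<<0 -> completed=0 acc=0 shift=7

Answer: 0 0 7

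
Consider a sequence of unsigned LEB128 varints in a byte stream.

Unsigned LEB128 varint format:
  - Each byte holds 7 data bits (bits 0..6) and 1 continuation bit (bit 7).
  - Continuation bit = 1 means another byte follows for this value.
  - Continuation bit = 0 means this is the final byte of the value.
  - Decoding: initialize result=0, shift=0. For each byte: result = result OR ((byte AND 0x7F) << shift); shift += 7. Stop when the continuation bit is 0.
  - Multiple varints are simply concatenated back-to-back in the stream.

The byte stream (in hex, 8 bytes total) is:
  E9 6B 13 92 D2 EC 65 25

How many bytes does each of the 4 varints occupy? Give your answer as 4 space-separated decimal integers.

  byte[0]=0xE9 cont=1 payload=0x69=105: acc |= 105<<0 -> acc=105 shift=7
  byte[1]=0x6B cont=0 payload=0x6B=107: acc |= 107<<7 -> acc=13801 shift=14 [end]
Varint 1: bytes[0:2] = E9 6B -> value 13801 (2 byte(s))
  byte[2]=0x13 cont=0 payload=0x13=19: acc |= 19<<0 -> acc=19 shift=7 [end]
Varint 2: bytes[2:3] = 13 -> value 19 (1 byte(s))
  byte[3]=0x92 cont=1 payload=0x12=18: acc |= 18<<0 -> acc=18 shift=7
  byte[4]=0xD2 cont=1 payload=0x52=82: acc |= 82<<7 -> acc=10514 shift=14
  byte[5]=0xEC cont=1 payload=0x6C=108: acc |= 108<<14 -> acc=1779986 shift=21
  byte[6]=0x65 cont=0 payload=0x65=101: acc |= 101<<21 -> acc=213592338 shift=28 [end]
Varint 3: bytes[3:7] = 92 D2 EC 65 -> value 213592338 (4 byte(s))
  byte[7]=0x25 cont=0 payload=0x25=37: acc |= 37<<0 -> acc=37 shift=7 [end]
Varint 4: bytes[7:8] = 25 -> value 37 (1 byte(s))

Answer: 2 1 4 1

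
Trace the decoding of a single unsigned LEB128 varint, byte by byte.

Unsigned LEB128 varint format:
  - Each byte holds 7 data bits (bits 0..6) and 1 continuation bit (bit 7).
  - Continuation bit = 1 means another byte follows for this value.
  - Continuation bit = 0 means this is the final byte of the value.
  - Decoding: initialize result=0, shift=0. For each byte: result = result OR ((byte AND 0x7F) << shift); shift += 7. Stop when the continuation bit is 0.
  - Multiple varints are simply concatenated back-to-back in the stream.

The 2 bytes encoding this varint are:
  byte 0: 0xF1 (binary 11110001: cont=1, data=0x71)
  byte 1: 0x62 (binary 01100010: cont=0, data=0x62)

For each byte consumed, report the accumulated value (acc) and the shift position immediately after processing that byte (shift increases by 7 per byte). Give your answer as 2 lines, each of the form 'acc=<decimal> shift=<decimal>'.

Answer: acc=113 shift=7
acc=12657 shift=14

Derivation:
byte 0=0xF1: payload=0x71=113, contrib = 113<<0 = 113; acc -> 113, shift -> 7
byte 1=0x62: payload=0x62=98, contrib = 98<<7 = 12544; acc -> 12657, shift -> 14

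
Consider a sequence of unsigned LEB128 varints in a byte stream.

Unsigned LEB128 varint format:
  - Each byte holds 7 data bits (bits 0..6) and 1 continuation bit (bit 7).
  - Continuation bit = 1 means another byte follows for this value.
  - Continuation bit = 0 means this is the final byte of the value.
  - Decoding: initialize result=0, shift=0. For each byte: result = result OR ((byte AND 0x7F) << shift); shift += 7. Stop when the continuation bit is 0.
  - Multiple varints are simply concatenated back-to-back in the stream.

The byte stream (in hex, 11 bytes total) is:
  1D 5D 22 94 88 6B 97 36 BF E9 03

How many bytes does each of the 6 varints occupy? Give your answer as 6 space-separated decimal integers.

Answer: 1 1 1 3 2 3

Derivation:
  byte[0]=0x1D cont=0 payload=0x1D=29: acc |= 29<<0 -> acc=29 shift=7 [end]
Varint 1: bytes[0:1] = 1D -> value 29 (1 byte(s))
  byte[1]=0x5D cont=0 payload=0x5D=93: acc |= 93<<0 -> acc=93 shift=7 [end]
Varint 2: bytes[1:2] = 5D -> value 93 (1 byte(s))
  byte[2]=0x22 cont=0 payload=0x22=34: acc |= 34<<0 -> acc=34 shift=7 [end]
Varint 3: bytes[2:3] = 22 -> value 34 (1 byte(s))
  byte[3]=0x94 cont=1 payload=0x14=20: acc |= 20<<0 -> acc=20 shift=7
  byte[4]=0x88 cont=1 payload=0x08=8: acc |= 8<<7 -> acc=1044 shift=14
  byte[5]=0x6B cont=0 payload=0x6B=107: acc |= 107<<14 -> acc=1754132 shift=21 [end]
Varint 4: bytes[3:6] = 94 88 6B -> value 1754132 (3 byte(s))
  byte[6]=0x97 cont=1 payload=0x17=23: acc |= 23<<0 -> acc=23 shift=7
  byte[7]=0x36 cont=0 payload=0x36=54: acc |= 54<<7 -> acc=6935 shift=14 [end]
Varint 5: bytes[6:8] = 97 36 -> value 6935 (2 byte(s))
  byte[8]=0xBF cont=1 payload=0x3F=63: acc |= 63<<0 -> acc=63 shift=7
  byte[9]=0xE9 cont=1 payload=0x69=105: acc |= 105<<7 -> acc=13503 shift=14
  byte[10]=0x03 cont=0 payload=0x03=3: acc |= 3<<14 -> acc=62655 shift=21 [end]
Varint 6: bytes[8:11] = BF E9 03 -> value 62655 (3 byte(s))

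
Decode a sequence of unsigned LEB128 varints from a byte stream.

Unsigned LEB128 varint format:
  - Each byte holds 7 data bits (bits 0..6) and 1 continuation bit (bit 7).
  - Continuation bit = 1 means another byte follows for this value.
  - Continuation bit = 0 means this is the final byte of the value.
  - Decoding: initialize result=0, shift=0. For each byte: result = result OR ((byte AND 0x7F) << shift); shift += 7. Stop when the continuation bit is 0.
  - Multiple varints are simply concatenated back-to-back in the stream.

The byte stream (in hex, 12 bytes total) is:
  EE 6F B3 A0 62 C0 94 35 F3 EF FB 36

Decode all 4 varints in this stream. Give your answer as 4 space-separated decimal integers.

Answer: 14318 1609779 870976 115275763

Derivation:
  byte[0]=0xEE cont=1 payload=0x6E=110: acc |= 110<<0 -> acc=110 shift=7
  byte[1]=0x6F cont=0 payload=0x6F=111: acc |= 111<<7 -> acc=14318 shift=14 [end]
Varint 1: bytes[0:2] = EE 6F -> value 14318 (2 byte(s))
  byte[2]=0xB3 cont=1 payload=0x33=51: acc |= 51<<0 -> acc=51 shift=7
  byte[3]=0xA0 cont=1 payload=0x20=32: acc |= 32<<7 -> acc=4147 shift=14
  byte[4]=0x62 cont=0 payload=0x62=98: acc |= 98<<14 -> acc=1609779 shift=21 [end]
Varint 2: bytes[2:5] = B3 A0 62 -> value 1609779 (3 byte(s))
  byte[5]=0xC0 cont=1 payload=0x40=64: acc |= 64<<0 -> acc=64 shift=7
  byte[6]=0x94 cont=1 payload=0x14=20: acc |= 20<<7 -> acc=2624 shift=14
  byte[7]=0x35 cont=0 payload=0x35=53: acc |= 53<<14 -> acc=870976 shift=21 [end]
Varint 3: bytes[5:8] = C0 94 35 -> value 870976 (3 byte(s))
  byte[8]=0xF3 cont=1 payload=0x73=115: acc |= 115<<0 -> acc=115 shift=7
  byte[9]=0xEF cont=1 payload=0x6F=111: acc |= 111<<7 -> acc=14323 shift=14
  byte[10]=0xFB cont=1 payload=0x7B=123: acc |= 123<<14 -> acc=2029555 shift=21
  byte[11]=0x36 cont=0 payload=0x36=54: acc |= 54<<21 -> acc=115275763 shift=28 [end]
Varint 4: bytes[8:12] = F3 EF FB 36 -> value 115275763 (4 byte(s))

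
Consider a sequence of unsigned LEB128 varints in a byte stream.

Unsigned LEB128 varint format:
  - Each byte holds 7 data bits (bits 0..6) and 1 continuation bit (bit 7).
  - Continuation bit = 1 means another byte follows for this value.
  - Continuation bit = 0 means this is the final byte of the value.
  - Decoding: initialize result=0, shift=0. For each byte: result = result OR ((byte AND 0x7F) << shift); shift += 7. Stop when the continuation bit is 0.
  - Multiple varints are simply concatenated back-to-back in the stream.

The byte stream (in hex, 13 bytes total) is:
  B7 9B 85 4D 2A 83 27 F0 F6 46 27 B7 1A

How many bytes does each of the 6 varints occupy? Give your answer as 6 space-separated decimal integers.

Answer: 4 1 2 3 1 2

Derivation:
  byte[0]=0xB7 cont=1 payload=0x37=55: acc |= 55<<0 -> acc=55 shift=7
  byte[1]=0x9B cont=1 payload=0x1B=27: acc |= 27<<7 -> acc=3511 shift=14
  byte[2]=0x85 cont=1 payload=0x05=5: acc |= 5<<14 -> acc=85431 shift=21
  byte[3]=0x4D cont=0 payload=0x4D=77: acc |= 77<<21 -> acc=161566135 shift=28 [end]
Varint 1: bytes[0:4] = B7 9B 85 4D -> value 161566135 (4 byte(s))
  byte[4]=0x2A cont=0 payload=0x2A=42: acc |= 42<<0 -> acc=42 shift=7 [end]
Varint 2: bytes[4:5] = 2A -> value 42 (1 byte(s))
  byte[5]=0x83 cont=1 payload=0x03=3: acc |= 3<<0 -> acc=3 shift=7
  byte[6]=0x27 cont=0 payload=0x27=39: acc |= 39<<7 -> acc=4995 shift=14 [end]
Varint 3: bytes[5:7] = 83 27 -> value 4995 (2 byte(s))
  byte[7]=0xF0 cont=1 payload=0x70=112: acc |= 112<<0 -> acc=112 shift=7
  byte[8]=0xF6 cont=1 payload=0x76=118: acc |= 118<<7 -> acc=15216 shift=14
  byte[9]=0x46 cont=0 payload=0x46=70: acc |= 70<<14 -> acc=1162096 shift=21 [end]
Varint 4: bytes[7:10] = F0 F6 46 -> value 1162096 (3 byte(s))
  byte[10]=0x27 cont=0 payload=0x27=39: acc |= 39<<0 -> acc=39 shift=7 [end]
Varint 5: bytes[10:11] = 27 -> value 39 (1 byte(s))
  byte[11]=0xB7 cont=1 payload=0x37=55: acc |= 55<<0 -> acc=55 shift=7
  byte[12]=0x1A cont=0 payload=0x1A=26: acc |= 26<<7 -> acc=3383 shift=14 [end]
Varint 6: bytes[11:13] = B7 1A -> value 3383 (2 byte(s))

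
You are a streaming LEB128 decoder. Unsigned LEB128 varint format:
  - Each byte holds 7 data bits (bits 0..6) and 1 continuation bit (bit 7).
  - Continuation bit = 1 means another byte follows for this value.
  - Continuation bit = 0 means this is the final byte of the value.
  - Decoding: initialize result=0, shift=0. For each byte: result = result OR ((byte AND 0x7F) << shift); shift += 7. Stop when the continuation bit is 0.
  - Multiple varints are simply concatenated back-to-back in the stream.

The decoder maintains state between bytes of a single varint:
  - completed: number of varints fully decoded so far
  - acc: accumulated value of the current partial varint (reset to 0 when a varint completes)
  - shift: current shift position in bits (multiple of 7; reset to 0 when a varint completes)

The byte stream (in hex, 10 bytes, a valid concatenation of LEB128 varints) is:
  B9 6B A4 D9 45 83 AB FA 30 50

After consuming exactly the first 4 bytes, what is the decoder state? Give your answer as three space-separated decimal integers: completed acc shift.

Answer: 1 11428 14

Derivation:
byte[0]=0xB9 cont=1 payload=0x39: acc |= 57<<0 -> completed=0 acc=57 shift=7
byte[1]=0x6B cont=0 payload=0x6B: varint #1 complete (value=13753); reset -> completed=1 acc=0 shift=0
byte[2]=0xA4 cont=1 payload=0x24: acc |= 36<<0 -> completed=1 acc=36 shift=7
byte[3]=0xD9 cont=1 payload=0x59: acc |= 89<<7 -> completed=1 acc=11428 shift=14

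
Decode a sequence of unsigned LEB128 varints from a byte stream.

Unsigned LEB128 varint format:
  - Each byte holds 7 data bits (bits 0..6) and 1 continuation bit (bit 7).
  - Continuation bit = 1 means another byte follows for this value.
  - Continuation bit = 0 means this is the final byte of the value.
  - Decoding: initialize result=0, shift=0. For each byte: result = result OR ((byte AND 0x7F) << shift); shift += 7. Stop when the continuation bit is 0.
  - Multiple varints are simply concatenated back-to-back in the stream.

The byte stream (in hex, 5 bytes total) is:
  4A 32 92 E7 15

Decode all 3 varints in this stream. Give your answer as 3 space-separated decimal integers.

Answer: 74 50 357266

Derivation:
  byte[0]=0x4A cont=0 payload=0x4A=74: acc |= 74<<0 -> acc=74 shift=7 [end]
Varint 1: bytes[0:1] = 4A -> value 74 (1 byte(s))
  byte[1]=0x32 cont=0 payload=0x32=50: acc |= 50<<0 -> acc=50 shift=7 [end]
Varint 2: bytes[1:2] = 32 -> value 50 (1 byte(s))
  byte[2]=0x92 cont=1 payload=0x12=18: acc |= 18<<0 -> acc=18 shift=7
  byte[3]=0xE7 cont=1 payload=0x67=103: acc |= 103<<7 -> acc=13202 shift=14
  byte[4]=0x15 cont=0 payload=0x15=21: acc |= 21<<14 -> acc=357266 shift=21 [end]
Varint 3: bytes[2:5] = 92 E7 15 -> value 357266 (3 byte(s))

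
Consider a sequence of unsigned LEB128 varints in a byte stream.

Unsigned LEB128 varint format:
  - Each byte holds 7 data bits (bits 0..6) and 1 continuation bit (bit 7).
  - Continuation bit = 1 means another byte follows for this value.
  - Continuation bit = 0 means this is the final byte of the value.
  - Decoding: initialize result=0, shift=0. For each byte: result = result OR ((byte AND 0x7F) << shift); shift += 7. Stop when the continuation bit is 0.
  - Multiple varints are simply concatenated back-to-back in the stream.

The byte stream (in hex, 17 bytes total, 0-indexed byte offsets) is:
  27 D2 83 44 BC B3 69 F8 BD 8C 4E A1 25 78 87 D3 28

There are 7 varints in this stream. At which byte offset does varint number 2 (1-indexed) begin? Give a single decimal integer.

  byte[0]=0x27 cont=0 payload=0x27=39: acc |= 39<<0 -> acc=39 shift=7 [end]
Varint 1: bytes[0:1] = 27 -> value 39 (1 byte(s))
  byte[1]=0xD2 cont=1 payload=0x52=82: acc |= 82<<0 -> acc=82 shift=7
  byte[2]=0x83 cont=1 payload=0x03=3: acc |= 3<<7 -> acc=466 shift=14
  byte[3]=0x44 cont=0 payload=0x44=68: acc |= 68<<14 -> acc=1114578 shift=21 [end]
Varint 2: bytes[1:4] = D2 83 44 -> value 1114578 (3 byte(s))
  byte[4]=0xBC cont=1 payload=0x3C=60: acc |= 60<<0 -> acc=60 shift=7
  byte[5]=0xB3 cont=1 payload=0x33=51: acc |= 51<<7 -> acc=6588 shift=14
  byte[6]=0x69 cont=0 payload=0x69=105: acc |= 105<<14 -> acc=1726908 shift=21 [end]
Varint 3: bytes[4:7] = BC B3 69 -> value 1726908 (3 byte(s))
  byte[7]=0xF8 cont=1 payload=0x78=120: acc |= 120<<0 -> acc=120 shift=7
  byte[8]=0xBD cont=1 payload=0x3D=61: acc |= 61<<7 -> acc=7928 shift=14
  byte[9]=0x8C cont=1 payload=0x0C=12: acc |= 12<<14 -> acc=204536 shift=21
  byte[10]=0x4E cont=0 payload=0x4E=78: acc |= 78<<21 -> acc=163782392 shift=28 [end]
Varint 4: bytes[7:11] = F8 BD 8C 4E -> value 163782392 (4 byte(s))
  byte[11]=0xA1 cont=1 payload=0x21=33: acc |= 33<<0 -> acc=33 shift=7
  byte[12]=0x25 cont=0 payload=0x25=37: acc |= 37<<7 -> acc=4769 shift=14 [end]
Varint 5: bytes[11:13] = A1 25 -> value 4769 (2 byte(s))
  byte[13]=0x78 cont=0 payload=0x78=120: acc |= 120<<0 -> acc=120 shift=7 [end]
Varint 6: bytes[13:14] = 78 -> value 120 (1 byte(s))
  byte[14]=0x87 cont=1 payload=0x07=7: acc |= 7<<0 -> acc=7 shift=7
  byte[15]=0xD3 cont=1 payload=0x53=83: acc |= 83<<7 -> acc=10631 shift=14
  byte[16]=0x28 cont=0 payload=0x28=40: acc |= 40<<14 -> acc=665991 shift=21 [end]
Varint 7: bytes[14:17] = 87 D3 28 -> value 665991 (3 byte(s))

Answer: 1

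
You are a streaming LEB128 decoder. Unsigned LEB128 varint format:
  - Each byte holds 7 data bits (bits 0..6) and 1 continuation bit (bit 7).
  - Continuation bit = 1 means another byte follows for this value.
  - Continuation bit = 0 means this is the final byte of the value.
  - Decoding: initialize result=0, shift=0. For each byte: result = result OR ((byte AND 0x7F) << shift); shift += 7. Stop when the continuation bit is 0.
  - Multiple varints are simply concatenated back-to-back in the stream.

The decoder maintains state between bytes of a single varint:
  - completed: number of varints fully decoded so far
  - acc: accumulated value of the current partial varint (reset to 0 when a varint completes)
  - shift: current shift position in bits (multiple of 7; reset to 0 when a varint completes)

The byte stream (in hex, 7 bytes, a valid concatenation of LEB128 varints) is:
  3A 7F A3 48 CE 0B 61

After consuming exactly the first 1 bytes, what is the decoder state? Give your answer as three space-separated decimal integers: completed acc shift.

Answer: 1 0 0

Derivation:
byte[0]=0x3A cont=0 payload=0x3A: varint #1 complete (value=58); reset -> completed=1 acc=0 shift=0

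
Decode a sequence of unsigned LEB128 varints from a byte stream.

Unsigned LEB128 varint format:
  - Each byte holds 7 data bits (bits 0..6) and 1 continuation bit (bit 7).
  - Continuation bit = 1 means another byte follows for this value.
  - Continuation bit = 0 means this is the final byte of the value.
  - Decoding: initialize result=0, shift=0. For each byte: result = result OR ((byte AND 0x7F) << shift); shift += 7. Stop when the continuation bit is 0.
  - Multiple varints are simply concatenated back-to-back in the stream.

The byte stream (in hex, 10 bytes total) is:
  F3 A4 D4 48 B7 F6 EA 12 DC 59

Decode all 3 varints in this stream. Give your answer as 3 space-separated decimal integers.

Answer: 152375923 39500599 11484

Derivation:
  byte[0]=0xF3 cont=1 payload=0x73=115: acc |= 115<<0 -> acc=115 shift=7
  byte[1]=0xA4 cont=1 payload=0x24=36: acc |= 36<<7 -> acc=4723 shift=14
  byte[2]=0xD4 cont=1 payload=0x54=84: acc |= 84<<14 -> acc=1380979 shift=21
  byte[3]=0x48 cont=0 payload=0x48=72: acc |= 72<<21 -> acc=152375923 shift=28 [end]
Varint 1: bytes[0:4] = F3 A4 D4 48 -> value 152375923 (4 byte(s))
  byte[4]=0xB7 cont=1 payload=0x37=55: acc |= 55<<0 -> acc=55 shift=7
  byte[5]=0xF6 cont=1 payload=0x76=118: acc |= 118<<7 -> acc=15159 shift=14
  byte[6]=0xEA cont=1 payload=0x6A=106: acc |= 106<<14 -> acc=1751863 shift=21
  byte[7]=0x12 cont=0 payload=0x12=18: acc |= 18<<21 -> acc=39500599 shift=28 [end]
Varint 2: bytes[4:8] = B7 F6 EA 12 -> value 39500599 (4 byte(s))
  byte[8]=0xDC cont=1 payload=0x5C=92: acc |= 92<<0 -> acc=92 shift=7
  byte[9]=0x59 cont=0 payload=0x59=89: acc |= 89<<7 -> acc=11484 shift=14 [end]
Varint 3: bytes[8:10] = DC 59 -> value 11484 (2 byte(s))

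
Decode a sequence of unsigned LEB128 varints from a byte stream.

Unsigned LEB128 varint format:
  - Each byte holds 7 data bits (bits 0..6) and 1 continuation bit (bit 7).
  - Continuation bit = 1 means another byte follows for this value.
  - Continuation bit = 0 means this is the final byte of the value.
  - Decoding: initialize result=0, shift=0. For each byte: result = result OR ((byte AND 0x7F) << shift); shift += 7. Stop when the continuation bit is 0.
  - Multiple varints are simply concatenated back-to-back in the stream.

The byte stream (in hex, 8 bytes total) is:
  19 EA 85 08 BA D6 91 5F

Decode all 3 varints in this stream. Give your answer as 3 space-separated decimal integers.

Answer: 25 131818 199519034

Derivation:
  byte[0]=0x19 cont=0 payload=0x19=25: acc |= 25<<0 -> acc=25 shift=7 [end]
Varint 1: bytes[0:1] = 19 -> value 25 (1 byte(s))
  byte[1]=0xEA cont=1 payload=0x6A=106: acc |= 106<<0 -> acc=106 shift=7
  byte[2]=0x85 cont=1 payload=0x05=5: acc |= 5<<7 -> acc=746 shift=14
  byte[3]=0x08 cont=0 payload=0x08=8: acc |= 8<<14 -> acc=131818 shift=21 [end]
Varint 2: bytes[1:4] = EA 85 08 -> value 131818 (3 byte(s))
  byte[4]=0xBA cont=1 payload=0x3A=58: acc |= 58<<0 -> acc=58 shift=7
  byte[5]=0xD6 cont=1 payload=0x56=86: acc |= 86<<7 -> acc=11066 shift=14
  byte[6]=0x91 cont=1 payload=0x11=17: acc |= 17<<14 -> acc=289594 shift=21
  byte[7]=0x5F cont=0 payload=0x5F=95: acc |= 95<<21 -> acc=199519034 shift=28 [end]
Varint 3: bytes[4:8] = BA D6 91 5F -> value 199519034 (4 byte(s))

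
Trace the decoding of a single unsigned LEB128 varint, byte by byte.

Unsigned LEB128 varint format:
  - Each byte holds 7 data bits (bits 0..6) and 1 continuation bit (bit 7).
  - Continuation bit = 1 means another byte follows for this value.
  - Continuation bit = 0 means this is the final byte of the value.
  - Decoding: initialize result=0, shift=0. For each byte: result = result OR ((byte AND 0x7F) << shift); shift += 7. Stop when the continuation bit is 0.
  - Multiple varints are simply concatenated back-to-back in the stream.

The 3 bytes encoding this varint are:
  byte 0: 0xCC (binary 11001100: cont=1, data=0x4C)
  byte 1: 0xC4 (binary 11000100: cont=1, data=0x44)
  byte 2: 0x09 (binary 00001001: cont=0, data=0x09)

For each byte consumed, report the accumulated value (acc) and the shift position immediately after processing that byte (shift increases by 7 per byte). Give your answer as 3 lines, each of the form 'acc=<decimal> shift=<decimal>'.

Answer: acc=76 shift=7
acc=8780 shift=14
acc=156236 shift=21

Derivation:
byte 0=0xCC: payload=0x4C=76, contrib = 76<<0 = 76; acc -> 76, shift -> 7
byte 1=0xC4: payload=0x44=68, contrib = 68<<7 = 8704; acc -> 8780, shift -> 14
byte 2=0x09: payload=0x09=9, contrib = 9<<14 = 147456; acc -> 156236, shift -> 21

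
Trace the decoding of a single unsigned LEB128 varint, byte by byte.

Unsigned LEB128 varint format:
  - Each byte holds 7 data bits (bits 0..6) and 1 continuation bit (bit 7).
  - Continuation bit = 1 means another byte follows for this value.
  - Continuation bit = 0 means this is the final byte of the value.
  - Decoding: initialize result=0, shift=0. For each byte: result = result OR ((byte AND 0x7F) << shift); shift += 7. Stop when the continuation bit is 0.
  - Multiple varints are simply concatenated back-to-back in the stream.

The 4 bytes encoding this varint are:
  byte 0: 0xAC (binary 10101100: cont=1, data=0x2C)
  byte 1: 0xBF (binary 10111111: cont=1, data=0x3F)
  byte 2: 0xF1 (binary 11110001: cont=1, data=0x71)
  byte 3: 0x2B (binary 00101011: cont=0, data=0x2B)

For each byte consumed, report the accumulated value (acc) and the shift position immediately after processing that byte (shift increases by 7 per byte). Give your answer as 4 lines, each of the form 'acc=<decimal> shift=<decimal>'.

Answer: acc=44 shift=7
acc=8108 shift=14
acc=1859500 shift=21
acc=92037036 shift=28

Derivation:
byte 0=0xAC: payload=0x2C=44, contrib = 44<<0 = 44; acc -> 44, shift -> 7
byte 1=0xBF: payload=0x3F=63, contrib = 63<<7 = 8064; acc -> 8108, shift -> 14
byte 2=0xF1: payload=0x71=113, contrib = 113<<14 = 1851392; acc -> 1859500, shift -> 21
byte 3=0x2B: payload=0x2B=43, contrib = 43<<21 = 90177536; acc -> 92037036, shift -> 28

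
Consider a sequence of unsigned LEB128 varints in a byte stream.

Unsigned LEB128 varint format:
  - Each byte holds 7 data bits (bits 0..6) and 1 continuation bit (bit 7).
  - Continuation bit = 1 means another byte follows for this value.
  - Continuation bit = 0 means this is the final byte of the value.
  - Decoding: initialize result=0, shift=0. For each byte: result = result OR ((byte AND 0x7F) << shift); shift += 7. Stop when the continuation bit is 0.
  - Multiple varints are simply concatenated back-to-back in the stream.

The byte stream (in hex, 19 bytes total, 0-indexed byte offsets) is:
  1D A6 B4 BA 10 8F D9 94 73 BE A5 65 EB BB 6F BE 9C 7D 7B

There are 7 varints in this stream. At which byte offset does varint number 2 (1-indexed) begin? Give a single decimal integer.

  byte[0]=0x1D cont=0 payload=0x1D=29: acc |= 29<<0 -> acc=29 shift=7 [end]
Varint 1: bytes[0:1] = 1D -> value 29 (1 byte(s))
  byte[1]=0xA6 cont=1 payload=0x26=38: acc |= 38<<0 -> acc=38 shift=7
  byte[2]=0xB4 cont=1 payload=0x34=52: acc |= 52<<7 -> acc=6694 shift=14
  byte[3]=0xBA cont=1 payload=0x3A=58: acc |= 58<<14 -> acc=956966 shift=21
  byte[4]=0x10 cont=0 payload=0x10=16: acc |= 16<<21 -> acc=34511398 shift=28 [end]
Varint 2: bytes[1:5] = A6 B4 BA 10 -> value 34511398 (4 byte(s))
  byte[5]=0x8F cont=1 payload=0x0F=15: acc |= 15<<0 -> acc=15 shift=7
  byte[6]=0xD9 cont=1 payload=0x59=89: acc |= 89<<7 -> acc=11407 shift=14
  byte[7]=0x94 cont=1 payload=0x14=20: acc |= 20<<14 -> acc=339087 shift=21
  byte[8]=0x73 cont=0 payload=0x73=115: acc |= 115<<21 -> acc=241511567 shift=28 [end]
Varint 3: bytes[5:9] = 8F D9 94 73 -> value 241511567 (4 byte(s))
  byte[9]=0xBE cont=1 payload=0x3E=62: acc |= 62<<0 -> acc=62 shift=7
  byte[10]=0xA5 cont=1 payload=0x25=37: acc |= 37<<7 -> acc=4798 shift=14
  byte[11]=0x65 cont=0 payload=0x65=101: acc |= 101<<14 -> acc=1659582 shift=21 [end]
Varint 4: bytes[9:12] = BE A5 65 -> value 1659582 (3 byte(s))
  byte[12]=0xEB cont=1 payload=0x6B=107: acc |= 107<<0 -> acc=107 shift=7
  byte[13]=0xBB cont=1 payload=0x3B=59: acc |= 59<<7 -> acc=7659 shift=14
  byte[14]=0x6F cont=0 payload=0x6F=111: acc |= 111<<14 -> acc=1826283 shift=21 [end]
Varint 5: bytes[12:15] = EB BB 6F -> value 1826283 (3 byte(s))
  byte[15]=0xBE cont=1 payload=0x3E=62: acc |= 62<<0 -> acc=62 shift=7
  byte[16]=0x9C cont=1 payload=0x1C=28: acc |= 28<<7 -> acc=3646 shift=14
  byte[17]=0x7D cont=0 payload=0x7D=125: acc |= 125<<14 -> acc=2051646 shift=21 [end]
Varint 6: bytes[15:18] = BE 9C 7D -> value 2051646 (3 byte(s))
  byte[18]=0x7B cont=0 payload=0x7B=123: acc |= 123<<0 -> acc=123 shift=7 [end]
Varint 7: bytes[18:19] = 7B -> value 123 (1 byte(s))

Answer: 1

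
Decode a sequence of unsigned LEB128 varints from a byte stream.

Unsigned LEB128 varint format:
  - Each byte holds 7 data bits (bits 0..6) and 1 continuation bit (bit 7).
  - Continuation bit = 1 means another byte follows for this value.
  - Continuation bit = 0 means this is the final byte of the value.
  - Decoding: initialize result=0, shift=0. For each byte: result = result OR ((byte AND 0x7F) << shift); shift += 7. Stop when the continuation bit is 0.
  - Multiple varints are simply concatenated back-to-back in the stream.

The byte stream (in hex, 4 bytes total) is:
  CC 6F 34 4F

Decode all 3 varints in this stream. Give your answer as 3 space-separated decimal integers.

Answer: 14284 52 79

Derivation:
  byte[0]=0xCC cont=1 payload=0x4C=76: acc |= 76<<0 -> acc=76 shift=7
  byte[1]=0x6F cont=0 payload=0x6F=111: acc |= 111<<7 -> acc=14284 shift=14 [end]
Varint 1: bytes[0:2] = CC 6F -> value 14284 (2 byte(s))
  byte[2]=0x34 cont=0 payload=0x34=52: acc |= 52<<0 -> acc=52 shift=7 [end]
Varint 2: bytes[2:3] = 34 -> value 52 (1 byte(s))
  byte[3]=0x4F cont=0 payload=0x4F=79: acc |= 79<<0 -> acc=79 shift=7 [end]
Varint 3: bytes[3:4] = 4F -> value 79 (1 byte(s))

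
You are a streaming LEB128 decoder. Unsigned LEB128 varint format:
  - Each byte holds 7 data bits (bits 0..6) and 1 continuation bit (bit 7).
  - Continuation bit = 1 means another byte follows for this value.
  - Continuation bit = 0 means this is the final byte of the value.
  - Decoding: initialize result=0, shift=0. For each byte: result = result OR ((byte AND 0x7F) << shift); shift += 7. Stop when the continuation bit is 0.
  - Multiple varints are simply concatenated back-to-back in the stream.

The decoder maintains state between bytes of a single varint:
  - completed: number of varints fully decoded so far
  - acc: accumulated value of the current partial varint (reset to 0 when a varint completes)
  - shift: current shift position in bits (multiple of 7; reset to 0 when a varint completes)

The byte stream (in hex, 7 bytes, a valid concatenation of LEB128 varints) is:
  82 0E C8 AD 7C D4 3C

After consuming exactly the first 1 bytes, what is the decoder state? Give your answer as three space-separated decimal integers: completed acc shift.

Answer: 0 2 7

Derivation:
byte[0]=0x82 cont=1 payload=0x02: acc |= 2<<0 -> completed=0 acc=2 shift=7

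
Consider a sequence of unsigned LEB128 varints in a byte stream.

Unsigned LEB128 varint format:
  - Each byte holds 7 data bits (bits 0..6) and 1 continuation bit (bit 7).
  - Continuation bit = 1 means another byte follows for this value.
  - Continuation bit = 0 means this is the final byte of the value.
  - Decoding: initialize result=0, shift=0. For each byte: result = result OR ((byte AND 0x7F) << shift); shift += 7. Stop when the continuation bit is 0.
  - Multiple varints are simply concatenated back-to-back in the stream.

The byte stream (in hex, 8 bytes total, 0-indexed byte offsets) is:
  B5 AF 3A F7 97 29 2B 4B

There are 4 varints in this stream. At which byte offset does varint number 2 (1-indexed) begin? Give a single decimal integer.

  byte[0]=0xB5 cont=1 payload=0x35=53: acc |= 53<<0 -> acc=53 shift=7
  byte[1]=0xAF cont=1 payload=0x2F=47: acc |= 47<<7 -> acc=6069 shift=14
  byte[2]=0x3A cont=0 payload=0x3A=58: acc |= 58<<14 -> acc=956341 shift=21 [end]
Varint 1: bytes[0:3] = B5 AF 3A -> value 956341 (3 byte(s))
  byte[3]=0xF7 cont=1 payload=0x77=119: acc |= 119<<0 -> acc=119 shift=7
  byte[4]=0x97 cont=1 payload=0x17=23: acc |= 23<<7 -> acc=3063 shift=14
  byte[5]=0x29 cont=0 payload=0x29=41: acc |= 41<<14 -> acc=674807 shift=21 [end]
Varint 2: bytes[3:6] = F7 97 29 -> value 674807 (3 byte(s))
  byte[6]=0x2B cont=0 payload=0x2B=43: acc |= 43<<0 -> acc=43 shift=7 [end]
Varint 3: bytes[6:7] = 2B -> value 43 (1 byte(s))
  byte[7]=0x4B cont=0 payload=0x4B=75: acc |= 75<<0 -> acc=75 shift=7 [end]
Varint 4: bytes[7:8] = 4B -> value 75 (1 byte(s))

Answer: 3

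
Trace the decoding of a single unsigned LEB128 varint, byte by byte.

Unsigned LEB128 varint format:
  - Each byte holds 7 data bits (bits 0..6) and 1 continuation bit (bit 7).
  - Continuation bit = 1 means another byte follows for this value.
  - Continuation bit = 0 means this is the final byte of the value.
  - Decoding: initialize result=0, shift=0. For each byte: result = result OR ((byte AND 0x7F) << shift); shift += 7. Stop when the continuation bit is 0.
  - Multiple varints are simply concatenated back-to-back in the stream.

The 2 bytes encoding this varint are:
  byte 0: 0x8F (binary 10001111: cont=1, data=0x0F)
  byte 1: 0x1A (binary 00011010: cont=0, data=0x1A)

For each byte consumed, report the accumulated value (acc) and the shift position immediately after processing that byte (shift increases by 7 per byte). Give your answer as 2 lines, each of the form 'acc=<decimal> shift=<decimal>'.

Answer: acc=15 shift=7
acc=3343 shift=14

Derivation:
byte 0=0x8F: payload=0x0F=15, contrib = 15<<0 = 15; acc -> 15, shift -> 7
byte 1=0x1A: payload=0x1A=26, contrib = 26<<7 = 3328; acc -> 3343, shift -> 14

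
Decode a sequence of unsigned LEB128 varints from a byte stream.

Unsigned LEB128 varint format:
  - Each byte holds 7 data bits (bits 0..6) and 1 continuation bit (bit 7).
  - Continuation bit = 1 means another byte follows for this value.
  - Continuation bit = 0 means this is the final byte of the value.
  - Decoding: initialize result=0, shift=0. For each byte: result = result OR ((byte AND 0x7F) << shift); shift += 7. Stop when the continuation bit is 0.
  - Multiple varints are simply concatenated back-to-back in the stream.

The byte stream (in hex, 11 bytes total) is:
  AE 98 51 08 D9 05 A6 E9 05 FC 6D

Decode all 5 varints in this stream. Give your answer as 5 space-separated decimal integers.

  byte[0]=0xAE cont=1 payload=0x2E=46: acc |= 46<<0 -> acc=46 shift=7
  byte[1]=0x98 cont=1 payload=0x18=24: acc |= 24<<7 -> acc=3118 shift=14
  byte[2]=0x51 cont=0 payload=0x51=81: acc |= 81<<14 -> acc=1330222 shift=21 [end]
Varint 1: bytes[0:3] = AE 98 51 -> value 1330222 (3 byte(s))
  byte[3]=0x08 cont=0 payload=0x08=8: acc |= 8<<0 -> acc=8 shift=7 [end]
Varint 2: bytes[3:4] = 08 -> value 8 (1 byte(s))
  byte[4]=0xD9 cont=1 payload=0x59=89: acc |= 89<<0 -> acc=89 shift=7
  byte[5]=0x05 cont=0 payload=0x05=5: acc |= 5<<7 -> acc=729 shift=14 [end]
Varint 3: bytes[4:6] = D9 05 -> value 729 (2 byte(s))
  byte[6]=0xA6 cont=1 payload=0x26=38: acc |= 38<<0 -> acc=38 shift=7
  byte[7]=0xE9 cont=1 payload=0x69=105: acc |= 105<<7 -> acc=13478 shift=14
  byte[8]=0x05 cont=0 payload=0x05=5: acc |= 5<<14 -> acc=95398 shift=21 [end]
Varint 4: bytes[6:9] = A6 E9 05 -> value 95398 (3 byte(s))
  byte[9]=0xFC cont=1 payload=0x7C=124: acc |= 124<<0 -> acc=124 shift=7
  byte[10]=0x6D cont=0 payload=0x6D=109: acc |= 109<<7 -> acc=14076 shift=14 [end]
Varint 5: bytes[9:11] = FC 6D -> value 14076 (2 byte(s))

Answer: 1330222 8 729 95398 14076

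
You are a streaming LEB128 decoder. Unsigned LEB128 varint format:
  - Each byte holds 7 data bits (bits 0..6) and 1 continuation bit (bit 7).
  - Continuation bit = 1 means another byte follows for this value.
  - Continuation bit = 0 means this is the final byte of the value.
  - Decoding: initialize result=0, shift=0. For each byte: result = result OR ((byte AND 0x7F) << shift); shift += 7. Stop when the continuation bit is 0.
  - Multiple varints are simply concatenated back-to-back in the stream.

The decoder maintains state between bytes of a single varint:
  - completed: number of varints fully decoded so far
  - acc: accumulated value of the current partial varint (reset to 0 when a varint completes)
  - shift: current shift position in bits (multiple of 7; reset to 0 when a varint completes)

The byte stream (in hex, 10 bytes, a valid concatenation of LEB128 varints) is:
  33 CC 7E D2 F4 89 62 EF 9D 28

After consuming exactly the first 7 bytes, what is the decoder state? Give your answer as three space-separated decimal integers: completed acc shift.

Answer: 3 0 0

Derivation:
byte[0]=0x33 cont=0 payload=0x33: varint #1 complete (value=51); reset -> completed=1 acc=0 shift=0
byte[1]=0xCC cont=1 payload=0x4C: acc |= 76<<0 -> completed=1 acc=76 shift=7
byte[2]=0x7E cont=0 payload=0x7E: varint #2 complete (value=16204); reset -> completed=2 acc=0 shift=0
byte[3]=0xD2 cont=1 payload=0x52: acc |= 82<<0 -> completed=2 acc=82 shift=7
byte[4]=0xF4 cont=1 payload=0x74: acc |= 116<<7 -> completed=2 acc=14930 shift=14
byte[5]=0x89 cont=1 payload=0x09: acc |= 9<<14 -> completed=2 acc=162386 shift=21
byte[6]=0x62 cont=0 payload=0x62: varint #3 complete (value=205683282); reset -> completed=3 acc=0 shift=0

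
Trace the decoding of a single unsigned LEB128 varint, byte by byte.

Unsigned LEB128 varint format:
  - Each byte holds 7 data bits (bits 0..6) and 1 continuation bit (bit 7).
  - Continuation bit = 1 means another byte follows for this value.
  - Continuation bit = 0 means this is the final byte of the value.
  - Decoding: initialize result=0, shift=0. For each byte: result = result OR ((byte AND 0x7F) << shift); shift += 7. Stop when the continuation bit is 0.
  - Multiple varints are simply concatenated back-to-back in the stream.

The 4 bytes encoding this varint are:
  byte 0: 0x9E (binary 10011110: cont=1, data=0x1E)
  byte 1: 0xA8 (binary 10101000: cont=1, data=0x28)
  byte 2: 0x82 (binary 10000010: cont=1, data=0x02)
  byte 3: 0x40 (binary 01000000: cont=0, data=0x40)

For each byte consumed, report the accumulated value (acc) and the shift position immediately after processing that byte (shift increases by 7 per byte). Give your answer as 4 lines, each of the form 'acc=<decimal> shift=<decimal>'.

Answer: acc=30 shift=7
acc=5150 shift=14
acc=37918 shift=21
acc=134255646 shift=28

Derivation:
byte 0=0x9E: payload=0x1E=30, contrib = 30<<0 = 30; acc -> 30, shift -> 7
byte 1=0xA8: payload=0x28=40, contrib = 40<<7 = 5120; acc -> 5150, shift -> 14
byte 2=0x82: payload=0x02=2, contrib = 2<<14 = 32768; acc -> 37918, shift -> 21
byte 3=0x40: payload=0x40=64, contrib = 64<<21 = 134217728; acc -> 134255646, shift -> 28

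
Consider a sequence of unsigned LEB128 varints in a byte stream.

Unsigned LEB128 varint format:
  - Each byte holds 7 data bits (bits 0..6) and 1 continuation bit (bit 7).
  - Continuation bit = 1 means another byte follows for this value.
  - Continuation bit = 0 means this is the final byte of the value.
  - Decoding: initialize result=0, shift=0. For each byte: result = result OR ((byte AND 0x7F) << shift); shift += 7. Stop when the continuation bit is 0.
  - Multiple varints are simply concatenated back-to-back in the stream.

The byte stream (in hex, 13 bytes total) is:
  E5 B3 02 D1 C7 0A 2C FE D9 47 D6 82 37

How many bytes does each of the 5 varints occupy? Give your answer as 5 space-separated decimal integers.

Answer: 3 3 1 3 3

Derivation:
  byte[0]=0xE5 cont=1 payload=0x65=101: acc |= 101<<0 -> acc=101 shift=7
  byte[1]=0xB3 cont=1 payload=0x33=51: acc |= 51<<7 -> acc=6629 shift=14
  byte[2]=0x02 cont=0 payload=0x02=2: acc |= 2<<14 -> acc=39397 shift=21 [end]
Varint 1: bytes[0:3] = E5 B3 02 -> value 39397 (3 byte(s))
  byte[3]=0xD1 cont=1 payload=0x51=81: acc |= 81<<0 -> acc=81 shift=7
  byte[4]=0xC7 cont=1 payload=0x47=71: acc |= 71<<7 -> acc=9169 shift=14
  byte[5]=0x0A cont=0 payload=0x0A=10: acc |= 10<<14 -> acc=173009 shift=21 [end]
Varint 2: bytes[3:6] = D1 C7 0A -> value 173009 (3 byte(s))
  byte[6]=0x2C cont=0 payload=0x2C=44: acc |= 44<<0 -> acc=44 shift=7 [end]
Varint 3: bytes[6:7] = 2C -> value 44 (1 byte(s))
  byte[7]=0xFE cont=1 payload=0x7E=126: acc |= 126<<0 -> acc=126 shift=7
  byte[8]=0xD9 cont=1 payload=0x59=89: acc |= 89<<7 -> acc=11518 shift=14
  byte[9]=0x47 cont=0 payload=0x47=71: acc |= 71<<14 -> acc=1174782 shift=21 [end]
Varint 4: bytes[7:10] = FE D9 47 -> value 1174782 (3 byte(s))
  byte[10]=0xD6 cont=1 payload=0x56=86: acc |= 86<<0 -> acc=86 shift=7
  byte[11]=0x82 cont=1 payload=0x02=2: acc |= 2<<7 -> acc=342 shift=14
  byte[12]=0x37 cont=0 payload=0x37=55: acc |= 55<<14 -> acc=901462 shift=21 [end]
Varint 5: bytes[10:13] = D6 82 37 -> value 901462 (3 byte(s))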